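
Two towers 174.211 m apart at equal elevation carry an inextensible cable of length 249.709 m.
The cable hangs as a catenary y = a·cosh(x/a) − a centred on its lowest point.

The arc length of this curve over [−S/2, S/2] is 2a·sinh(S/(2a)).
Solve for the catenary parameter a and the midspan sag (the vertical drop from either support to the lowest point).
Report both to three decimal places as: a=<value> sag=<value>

seed: a₀ = √(S³/(24(L−S))) = √(174.211³/(24·75.498)) = 54.018189
iter 1: u=1.612522  f(a)=+1.045e+01  f'(a)=-3.593e+00  a ← 54.018189 − (+1.045e+01/-3.593e+00) = 56.925469
iter 2: u=1.530167  f(a)=+9.026e-01  f'(a)=-2.997e+00  a ← 56.925469 − (+9.026e-01/-2.997e+00) = 57.226670
iter 3: u=1.522114  f(a)=+8.147e-03  f'(a)=-2.943e+00  a ← 57.226670 − (+8.147e-03/-2.943e+00) = 57.229438
iter 4: u=1.522040  f(a)=+6.769e-07  f'(a)=-2.942e+00  a ← 57.229438 − (+6.769e-07/-2.942e+00) = 57.229438
iter 5: u=1.522040  f(a)=+0.000e+00  f'(a)=-2.942e+00  a ← 57.229438 − (+0.000e+00/-2.942e+00) = 57.229438
converged: |Δa| < 1e-12 after 5 iterations
sag = a·(cosh(S/(2a)) − 1) = 57.229438·(cosh(1.522040) − 1) = 80.116311
T_max/T_min = cosh(S/(2a)) = 2.399914

a=57.229 sag=80.116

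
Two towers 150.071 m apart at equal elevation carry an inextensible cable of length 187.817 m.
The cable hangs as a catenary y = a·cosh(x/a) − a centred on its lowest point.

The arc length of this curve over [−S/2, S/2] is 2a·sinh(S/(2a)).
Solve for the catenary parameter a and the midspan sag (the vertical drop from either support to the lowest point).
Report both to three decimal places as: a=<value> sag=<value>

seed: a₀ = √(S³/(24(L−S))) = √(150.071³/(24·37.746)) = 61.080710
iter 1: u=1.228465  f(a)=+2.953e+00  f'(a)=-1.433e+00  a ← 61.080710 − (+2.953e+00/-1.433e+00) = 63.141497
iter 2: u=1.188371  f(a)=+1.560e-01  f'(a)=-1.285e+00  a ← 63.141497 − (+1.560e-01/-1.285e+00) = 63.262907
iter 3: u=1.186090  f(a)=+4.893e-04  f'(a)=-1.277e+00  a ← 63.262907 − (+4.893e-04/-1.277e+00) = 63.263290
iter 4: u=1.186083  f(a)=+4.847e-09  f'(a)=-1.277e+00  a ← 63.263290 − (+4.847e-09/-1.277e+00) = 63.263290
iter 5: u=1.186083  f(a)=-5.684e-14  f'(a)=-1.277e+00  a ← 63.263290 − (-5.684e-14/-1.277e+00) = 63.263290
converged: |Δa| < 1e-12 after 5 iterations
sag = a·(cosh(S/(2a)) − 1) = 63.263290·(cosh(1.186083) − 1) = 49.966786
T_max/T_min = cosh(S/(2a)) = 1.789823

a=63.263 sag=49.967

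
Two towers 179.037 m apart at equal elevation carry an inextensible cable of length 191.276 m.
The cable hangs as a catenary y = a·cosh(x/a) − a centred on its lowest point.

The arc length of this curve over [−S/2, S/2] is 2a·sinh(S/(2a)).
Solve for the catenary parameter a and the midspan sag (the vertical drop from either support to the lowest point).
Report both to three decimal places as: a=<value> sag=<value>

seed: a₀ = √(S³/(24(L−S))) = √(179.037³/(24·12.239)) = 139.776963
iter 1: u=0.640438  f(a)=+2.535e-01  f'(a)=-1.824e-01  a ← 139.776963 − (+2.535e-01/-1.824e-01) = 141.166483
iter 2: u=0.634134  f(a)=+3.829e-03  f'(a)=-1.769e-01  a ← 141.166483 − (+3.829e-03/-1.769e-01) = 141.188124
iter 3: u=0.634037  f(a)=+9.037e-07  f'(a)=-1.769e-01  a ← 141.188124 − (+9.037e-07/-1.769e-01) = 141.188129
iter 4: u=0.634037  f(a)=+8.527e-14  f'(a)=-1.769e-01  a ← 141.188129 − (+8.527e-14/-1.769e-01) = 141.188129
converged: |Δa| < 1e-12 after 4 iterations
sag = a·(cosh(S/(2a)) − 1) = 141.188129·(cosh(0.634037) − 1) = 29.342557
T_max/T_min = cosh(S/(2a)) = 1.207826

a=141.188 sag=29.343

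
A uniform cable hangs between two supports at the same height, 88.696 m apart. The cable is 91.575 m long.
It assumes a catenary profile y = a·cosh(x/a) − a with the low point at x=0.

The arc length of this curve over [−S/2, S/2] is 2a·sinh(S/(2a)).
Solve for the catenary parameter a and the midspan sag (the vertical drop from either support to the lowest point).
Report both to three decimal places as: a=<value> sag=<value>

seed: a₀ = √(S³/(24(L−S))) = √(88.696³/(24·2.879)) = 100.491562
iter 1: u=0.441311  f(a)=+2.817e-02  f'(a)=-5.842e-02  a ← 100.491562 − (+2.817e-02/-5.842e-02) = 100.973664
iter 2: u=0.439204  f(a)=+2.040e-04  f'(a)=-5.758e-02  a ← 100.973664 − (+2.040e-04/-5.758e-02) = 100.977206
iter 3: u=0.439188  f(a)=+1.087e-08  f'(a)=-5.757e-02  a ← 100.977206 − (+1.087e-08/-5.757e-02) = 100.977206
iter 4: u=0.439188  f(a)=+1.421e-14  f'(a)=-5.757e-02  a ← 100.977206 − (+1.421e-14/-5.757e-02) = 100.977206
converged: |Δa| < 1e-12 after 4 iterations
sag = a·(cosh(S/(2a)) − 1) = 100.977206·(cosh(0.439188) − 1) = 9.896106
T_max/T_min = cosh(S/(2a)) = 1.098003

a=100.977 sag=9.896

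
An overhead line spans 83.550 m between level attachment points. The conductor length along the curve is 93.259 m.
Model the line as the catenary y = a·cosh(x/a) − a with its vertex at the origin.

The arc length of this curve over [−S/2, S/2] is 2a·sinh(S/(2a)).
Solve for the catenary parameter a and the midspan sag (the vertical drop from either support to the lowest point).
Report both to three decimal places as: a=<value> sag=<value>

a=50.879 sag=18.135

seed: a₀ = √(S³/(24(L−S))) = √(83.550³/(24·9.709)) = 50.029575
iter 1: u=0.835006  f(a)=+3.441e-01  f'(a)=-4.159e-01  a ← 50.029575 − (+3.441e-01/-4.159e-01) = 50.857099
iter 2: u=0.821419  f(a)=+8.725e-03  f'(a)=-3.950e-01  a ← 50.857099 − (+8.725e-03/-3.950e-01) = 50.879184
iter 3: u=0.821063  f(a)=+5.930e-06  f'(a)=-3.945e-01  a ← 50.879184 − (+5.930e-06/-3.945e-01) = 50.879199
iter 4: u=0.821062  f(a)=+2.757e-12  f'(a)=-3.945e-01  a ← 50.879199 − (+2.757e-12/-3.945e-01) = 50.879199
converged: |Δa| < 1e-12 after 4 iterations
sag = a·(cosh(S/(2a)) − 1) = 50.879199·(cosh(0.821062) − 1) = 18.135315
T_max/T_min = cosh(S/(2a)) = 1.356439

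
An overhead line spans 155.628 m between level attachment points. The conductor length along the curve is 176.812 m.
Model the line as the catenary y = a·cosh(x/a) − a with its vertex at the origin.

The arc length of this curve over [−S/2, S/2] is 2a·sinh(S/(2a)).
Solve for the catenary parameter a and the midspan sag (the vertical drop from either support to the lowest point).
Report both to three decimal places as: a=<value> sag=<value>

seed: a₀ = √(S³/(24(L−S))) = √(155.628³/(24·21.184)) = 86.103737
iter 1: u=0.903724  f(a)=+8.821e-01  f'(a)=-5.334e-01  a ← 86.103737 − (+8.821e-01/-5.334e-01) = 87.757323
iter 2: u=0.886695  f(a)=+2.605e-02  f'(a)=-5.023e-01  a ← 87.757323 − (+2.605e-02/-5.023e-01) = 87.809182
iter 3: u=0.886172  f(a)=+2.426e-05  f'(a)=-5.014e-01  a ← 87.809182 − (+2.426e-05/-5.014e-01) = 87.809230
iter 4: u=0.886171  f(a)=+2.106e-11  f'(a)=-5.014e-01  a ← 87.809230 − (+2.106e-11/-5.014e-01) = 87.809230
converged: |Δa| < 1e-12 after 4 iterations
sag = a·(cosh(S/(2a)) − 1) = 87.809230·(cosh(0.886171) − 1) = 36.794469
T_max/T_min = cosh(S/(2a)) = 1.419027

a=87.809 sag=36.794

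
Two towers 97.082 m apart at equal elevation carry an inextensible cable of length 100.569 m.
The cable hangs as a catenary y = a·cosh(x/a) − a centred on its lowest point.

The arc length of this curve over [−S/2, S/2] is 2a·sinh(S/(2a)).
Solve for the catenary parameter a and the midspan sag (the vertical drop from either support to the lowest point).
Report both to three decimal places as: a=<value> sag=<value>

seed: a₀ = √(S³/(24(L−S))) = √(97.082³/(24·3.487)) = 104.562625
iter 1: u=0.464229  f(a)=+3.777e-02  f'(a)=-6.815e-02  a ← 104.562625 − (+3.777e-02/-6.815e-02) = 105.116842
iter 2: u=0.461781  f(a)=+3.024e-04  f'(a)=-6.706e-02  a ← 105.116842 − (+3.024e-04/-6.706e-02) = 105.121351
iter 3: u=0.461762  f(a)=+1.973e-08  f'(a)=-6.705e-02  a ← 105.121351 − (+1.973e-08/-6.705e-02) = 105.121351
iter 4: u=0.461762  f(a)=+0.000e+00  f'(a)=-6.705e-02  a ← 105.121351 − (+0.000e+00/-6.705e-02) = 105.121351
converged: |Δa| < 1e-12 after 4 iterations
sag = a·(cosh(S/(2a)) − 1) = 105.121351·(cosh(0.461762) − 1) = 11.407741
T_max/T_min = cosh(S/(2a)) = 1.108520

a=105.121 sag=11.408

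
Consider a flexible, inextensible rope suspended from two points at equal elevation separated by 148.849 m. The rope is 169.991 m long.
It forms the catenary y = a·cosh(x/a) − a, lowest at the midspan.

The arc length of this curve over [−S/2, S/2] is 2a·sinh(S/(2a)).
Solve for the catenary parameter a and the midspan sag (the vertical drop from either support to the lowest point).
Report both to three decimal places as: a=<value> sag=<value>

a=82.284 sag=36.016

seed: a₀ = √(S³/(24(L−S))) = √(148.849³/(24·21.142)) = 80.619523
iter 1: u=0.923157  f(a)=+9.194e-01  f'(a)=-5.706e-01  a ← 80.619523 − (+9.194e-01/-5.706e-01) = 82.230862
iter 2: u=0.905068  f(a)=+2.829e-02  f'(a)=-5.359e-01  a ← 82.230862 − (+2.829e-02/-5.359e-01) = 82.283642
iter 3: u=0.904487  f(a)=+2.866e-05  f'(a)=-5.349e-01  a ← 82.283642 − (+2.866e-05/-5.349e-01) = 82.283695
iter 4: u=0.904487  f(a)=+2.947e-11  f'(a)=-5.349e-01  a ← 82.283695 − (+2.947e-11/-5.349e-01) = 82.283695
converged: |Δa| < 1e-12 after 4 iterations
sag = a·(cosh(S/(2a)) − 1) = 82.283695·(cosh(0.904487) − 1) = 36.016100
T_max/T_min = cosh(S/(2a)) = 1.437706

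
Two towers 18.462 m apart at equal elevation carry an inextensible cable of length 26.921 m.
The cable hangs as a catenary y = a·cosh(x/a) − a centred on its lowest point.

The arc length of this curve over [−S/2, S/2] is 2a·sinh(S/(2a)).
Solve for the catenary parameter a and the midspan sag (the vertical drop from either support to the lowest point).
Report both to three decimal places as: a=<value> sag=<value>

a=5.916 sag=8.787

seed: a₀ = √(S³/(24(L−S))) = √(18.462³/(24·8.459)) = 5.567407
iter 1: u=1.658043  f(a)=+1.242e+00  f'(a)=-3.960e+00  a ← 5.567407 − (+1.242e+00/-3.960e+00) = 5.880961
iter 2: u=1.569641  f(a)=+1.126e-01  f'(a)=-3.272e+00  a ← 5.880961 − (+1.126e-01/-3.272e+00) = 5.915385
iter 3: u=1.560507  f(a)=+1.131e-03  f'(a)=-3.206e+00  a ← 5.915385 − (+1.131e-03/-3.206e+00) = 5.915738
iter 4: u=1.560414  f(a)=+1.165e-07  f'(a)=-3.206e+00  a ← 5.915738 − (+1.165e-07/-3.206e+00) = 5.915738
iter 5: u=1.560414  f(a)=+7.105e-15  f'(a)=-3.206e+00  a ← 5.915738 − (+7.105e-15/-3.206e+00) = 5.915738
converged: |Δa| < 1e-12 after 5 iterations
sag = a·(cosh(S/(2a)) − 1) = 5.915738·(cosh(1.560414) − 1) = 8.787358
T_max/T_min = cosh(S/(2a)) = 2.485420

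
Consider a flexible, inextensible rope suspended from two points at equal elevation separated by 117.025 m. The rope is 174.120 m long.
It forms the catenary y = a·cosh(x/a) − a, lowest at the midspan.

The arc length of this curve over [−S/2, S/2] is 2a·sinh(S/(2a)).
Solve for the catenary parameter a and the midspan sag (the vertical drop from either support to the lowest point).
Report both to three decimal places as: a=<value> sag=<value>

seed: a₀ = √(S³/(24(L−S))) = √(117.025³/(24·57.095)) = 34.198993
iter 1: u=1.710942  f(a)=+8.964e+00  f'(a)=-4.424e+00  a ← 34.198993 − (+8.964e+00/-4.424e+00) = 36.224960
iter 2: u=1.615254  f(a)=+8.583e-01  f'(a)=-3.614e+00  a ← 36.224960 − (+8.583e-01/-3.614e+00) = 36.462430
iter 3: u=1.604734  f(a)=+9.709e-03  f'(a)=-3.533e+00  a ← 36.462430 − (+9.709e-03/-3.533e+00) = 36.465178
iter 4: u=1.604613  f(a)=+1.273e-06  f'(a)=-3.532e+00  a ← 36.465178 − (+1.273e-06/-3.532e+00) = 36.465178
iter 5: u=1.604613  f(a)=+5.684e-14  f'(a)=-3.532e+00  a ← 36.465178 − (+5.684e-14/-3.532e+00) = 36.465178
converged: |Δa| < 1e-12 after 5 iterations
sag = a·(cosh(S/(2a)) − 1) = 36.465178·(cosh(1.604613) − 1) = 57.923131
T_max/T_min = cosh(S/(2a)) = 2.588451

a=36.465 sag=57.923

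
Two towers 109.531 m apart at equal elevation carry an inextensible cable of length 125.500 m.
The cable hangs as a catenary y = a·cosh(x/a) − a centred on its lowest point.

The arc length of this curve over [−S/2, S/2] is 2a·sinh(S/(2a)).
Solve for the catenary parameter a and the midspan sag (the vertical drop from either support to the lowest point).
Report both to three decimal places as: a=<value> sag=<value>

seed: a₀ = √(S³/(24(L−S))) = √(109.531³/(24·15.969)) = 58.554611
iter 1: u=0.935289  f(a)=+7.132e-01  f'(a)=-5.947e-01  a ← 58.554611 − (+7.132e-01/-5.947e-01) = 59.753906
iter 2: u=0.916517  f(a)=+2.250e-02  f'(a)=-5.577e-01  a ← 59.753906 − (+2.250e-02/-5.577e-01) = 59.794252
iter 3: u=0.915899  f(a)=+2.401e-05  f'(a)=-5.565e-01  a ← 59.794252 − (+2.401e-05/-5.565e-01) = 59.794295
iter 4: u=0.915898  f(a)=+2.743e-11  f'(a)=-5.565e-01  a ← 59.794295 − (+2.743e-11/-5.565e-01) = 59.794295
converged: |Δa| < 1e-12 after 4 iterations
sag = a·(cosh(S/(2a)) − 1) = 59.794295·(cosh(0.915898) − 1) = 26.882808
T_max/T_min = cosh(S/(2a)) = 1.449588

a=59.794 sag=26.883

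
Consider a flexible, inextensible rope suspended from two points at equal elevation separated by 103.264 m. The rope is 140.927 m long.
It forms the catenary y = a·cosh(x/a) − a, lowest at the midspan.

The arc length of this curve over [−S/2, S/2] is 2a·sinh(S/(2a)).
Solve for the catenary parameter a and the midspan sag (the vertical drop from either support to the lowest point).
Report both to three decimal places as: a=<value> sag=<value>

a=36.672 sag=42.763

seed: a₀ = √(S³/(24(L−S))) = √(103.264³/(24·37.663)) = 34.902806
iter 1: u=1.479308  f(a)=+4.342e+00  f'(a)=-2.669e+00  a ← 34.902806 − (+4.342e+00/-2.669e+00) = 36.529837
iter 2: u=1.413420  f(a)=+3.221e-01  f'(a)=-2.286e+00  a ← 36.529837 − (+3.221e-01/-2.286e+00) = 36.670716
iter 3: u=1.407990  f(a)=+2.086e-03  f'(a)=-2.257e+00  a ← 36.670716 − (+2.086e-03/-2.257e+00) = 36.671641
iter 4: u=1.407954  f(a)=+8.876e-08  f'(a)=-2.257e+00  a ← 36.671641 − (+8.876e-08/-2.257e+00) = 36.671641
iter 5: u=1.407954  f(a)=+0.000e+00  f'(a)=-2.257e+00  a ← 36.671641 − (+0.000e+00/-2.257e+00) = 36.671641
converged: |Δa| < 1e-12 after 5 iterations
sag = a·(cosh(S/(2a)) − 1) = 36.671641·(cosh(1.407954) − 1) = 42.763327
T_max/T_min = cosh(S/(2a)) = 2.166114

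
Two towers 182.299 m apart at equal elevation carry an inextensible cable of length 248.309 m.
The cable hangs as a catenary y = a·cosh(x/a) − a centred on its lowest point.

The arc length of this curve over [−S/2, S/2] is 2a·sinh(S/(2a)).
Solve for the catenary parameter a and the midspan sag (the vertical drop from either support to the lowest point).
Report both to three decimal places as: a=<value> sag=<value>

a=64.952 sag=75.166

seed: a₀ = √(S³/(24(L−S))) = √(182.299³/(24·66.010)) = 61.839496
iter 1: u=1.473969  f(a)=+7.553e+00  f'(a)=-2.636e+00  a ← 61.839496 − (+7.553e+00/-2.636e+00) = 64.704614
iter 2: u=1.408702  f(a)=+5.566e-01  f'(a)=-2.261e+00  a ← 64.704614 − (+5.566e-01/-2.261e+00) = 64.950837
iter 3: u=1.403361  f(a)=+3.555e-03  f'(a)=-2.232e+00  a ← 64.950837 − (+3.555e-03/-2.232e+00) = 64.952430
iter 4: u=1.403327  f(a)=+1.470e-07  f'(a)=-2.232e+00  a ← 64.952430 − (+1.470e-07/-2.232e+00) = 64.952430
iter 5: u=1.403327  f(a)=+0.000e+00  f'(a)=-2.232e+00  a ← 64.952430 − (+0.000e+00/-2.232e+00) = 64.952430
converged: |Δa| < 1e-12 after 5 iterations
sag = a·(cosh(S/(2a)) − 1) = 64.952430·(cosh(1.403327) − 1) = 75.165941
T_max/T_min = cosh(S/(2a)) = 2.157246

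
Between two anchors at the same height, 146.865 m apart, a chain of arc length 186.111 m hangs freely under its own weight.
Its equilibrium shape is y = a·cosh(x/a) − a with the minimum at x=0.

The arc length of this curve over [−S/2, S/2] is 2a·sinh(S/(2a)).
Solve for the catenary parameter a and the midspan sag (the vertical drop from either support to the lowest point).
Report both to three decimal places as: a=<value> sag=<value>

seed: a₀ = √(S³/(24(L−S))) = √(146.865³/(24·39.246)) = 57.992809
iter 1: u=1.266235  f(a)=+3.269e+00  f'(a)=-1.583e+00  a ← 57.992809 − (+3.269e+00/-1.583e+00) = 60.057544
iter 2: u=1.222702  f(a)=+1.827e-01  f'(a)=-1.411e+00  a ← 60.057544 − (+1.827e-01/-1.411e+00) = 60.187043
iter 3: u=1.220072  f(a)=+6.454e-04  f'(a)=-1.401e+00  a ← 60.187043 − (+6.454e-04/-1.401e+00) = 60.187504
iter 4: u=1.220062  f(a)=+8.116e-09  f'(a)=-1.401e+00  a ← 60.187504 − (+8.116e-09/-1.401e+00) = 60.187504
iter 5: u=1.220062  f(a)=+2.842e-14  f'(a)=-1.401e+00  a ← 60.187504 − (+2.842e-14/-1.401e+00) = 60.187504
converged: |Δa| < 1e-12 after 5 iterations
sag = a·(cosh(S/(2a)) − 1) = 60.187504·(cosh(1.220062) − 1) = 50.636057
T_max/T_min = cosh(S/(2a)) = 1.841305

a=60.188 sag=50.636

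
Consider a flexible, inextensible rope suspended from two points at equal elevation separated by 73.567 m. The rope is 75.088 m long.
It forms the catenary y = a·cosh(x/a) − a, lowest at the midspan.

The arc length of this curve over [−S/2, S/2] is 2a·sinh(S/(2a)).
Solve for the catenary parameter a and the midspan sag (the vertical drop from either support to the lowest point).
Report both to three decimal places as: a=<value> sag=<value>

a=104.759 sag=6.524

seed: a₀ = √(S³/(24(L−S))) = √(73.567³/(24·1.521)) = 104.436989
iter 1: u=0.352208  f(a)=+9.462e-03  f'(a)=-2.949e-02  a ← 104.436989 − (+9.462e-03/-2.949e-02) = 104.757835
iter 2: u=0.351129  f(a)=+4.378e-05  f'(a)=-2.922e-02  a ← 104.757835 − (+4.378e-05/-2.922e-02) = 104.759333
iter 3: u=0.351124  f(a)=+9.470e-10  f'(a)=-2.922e-02  a ← 104.759333 − (+9.470e-10/-2.922e-02) = 104.759333
iter 4: u=0.351124  f(a)=-1.421e-14  f'(a)=-2.922e-02  a ← 104.759333 − (-1.421e-14/-2.922e-02) = 104.759333
converged: |Δa| < 1e-12 after 4 iterations
sag = a·(cosh(S/(2a)) − 1) = 104.759333·(cosh(0.351124) − 1) = 6.524402
T_max/T_min = cosh(S/(2a)) = 1.062280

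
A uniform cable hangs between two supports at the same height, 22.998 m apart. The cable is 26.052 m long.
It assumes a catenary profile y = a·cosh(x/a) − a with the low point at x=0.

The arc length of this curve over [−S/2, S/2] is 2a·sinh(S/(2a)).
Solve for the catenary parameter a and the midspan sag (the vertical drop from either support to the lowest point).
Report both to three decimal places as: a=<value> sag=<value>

a=13.131 sag=5.365

seed: a₀ = √(S³/(24(L−S))) = √(22.998³/(24·3.054)) = 12.882346
iter 1: u=0.892617  f(a)=+1.240e-01  f'(a)=-5.130e-01  a ← 12.882346 − (+1.240e-01/-5.130e-01) = 13.124059
iter 2: u=0.876177  f(a)=+3.576e-03  f'(a)=-4.838e-01  a ← 13.124059 − (+3.576e-03/-4.838e-01) = 13.131450
iter 3: u=0.875684  f(a)=+3.170e-06  f'(a)=-4.829e-01  a ← 13.131450 − (+3.170e-06/-4.829e-01) = 13.131457
iter 4: u=0.875684  f(a)=+2.487e-12  f'(a)=-4.829e-01  a ← 13.131457 − (+2.487e-12/-4.829e-01) = 13.131457
converged: |Δa| < 1e-12 after 4 iterations
sag = a·(cosh(S/(2a)) − 1) = 13.131457·(cosh(0.875684) − 1) = 5.364809
T_max/T_min = cosh(S/(2a)) = 1.408546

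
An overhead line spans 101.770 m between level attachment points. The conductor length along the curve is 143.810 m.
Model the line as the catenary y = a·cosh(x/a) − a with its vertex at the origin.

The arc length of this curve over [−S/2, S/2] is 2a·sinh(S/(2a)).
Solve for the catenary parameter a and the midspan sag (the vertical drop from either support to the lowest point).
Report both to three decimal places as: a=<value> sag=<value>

seed: a₀ = √(S³/(24(L−S))) = √(101.770³/(24·42.040)) = 32.321588
iter 1: u=1.574335  f(a)=+5.528e+00  f'(a)=-3.306e+00  a ← 32.321588 − (+5.528e+00/-3.306e+00) = 33.993804
iter 2: u=1.496890  f(a)=+4.580e-01  f'(a)=-2.779e+00  a ← 33.993804 − (+4.580e-01/-2.779e+00) = 34.158616
iter 3: u=1.489668  f(a)=+3.771e-03  f'(a)=-2.733e+00  a ← 34.158616 − (+3.771e-03/-2.733e+00) = 34.159995
iter 4: u=1.489608  f(a)=+2.603e-07  f'(a)=-2.733e+00  a ← 34.159995 − (+2.603e-07/-2.733e+00) = 34.159995
iter 5: u=1.489608  f(a)=+0.000e+00  f'(a)=-2.733e+00  a ← 34.159995 − (+0.000e+00/-2.733e+00) = 34.159995
converged: |Δa| < 1e-12 after 5 iterations
sag = a·(cosh(S/(2a)) − 1) = 34.159995·(cosh(1.489608) − 1) = 45.446753
T_max/T_min = cosh(S/(2a)) = 2.330409

a=34.160 sag=45.447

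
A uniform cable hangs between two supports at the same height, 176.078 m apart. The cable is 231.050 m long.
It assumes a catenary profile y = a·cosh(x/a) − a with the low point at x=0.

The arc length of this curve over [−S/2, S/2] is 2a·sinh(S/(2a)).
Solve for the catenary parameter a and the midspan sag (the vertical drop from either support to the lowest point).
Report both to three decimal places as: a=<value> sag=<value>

a=67.144 sag=66.476

seed: a₀ = √(S³/(24(L−S))) = √(176.078³/(24·54.972)) = 64.325216
iter 1: u=1.368655  f(a)=+5.384e+00  f'(a)=-2.052e+00  a ← 64.325216 − (+5.384e+00/-2.052e+00) = 66.949801
iter 2: u=1.315000  f(a)=+3.471e-01  f'(a)=-1.795e+00  a ← 66.949801 − (+3.471e-01/-1.795e+00) = 67.143181
iter 3: u=1.311213  f(a)=+1.662e-03  f'(a)=-1.778e+00  a ← 67.143181 − (+1.662e-03/-1.778e+00) = 67.144116
iter 4: u=1.311195  f(a)=+3.851e-08  f'(a)=-1.778e+00  a ← 67.144116 − (+3.851e-08/-1.778e+00) = 67.144116
iter 5: u=1.311195  f(a)=-2.842e-14  f'(a)=-1.778e+00  a ← 67.144116 − (-2.842e-14/-1.778e+00) = 67.144116
converged: |Δa| < 1e-12 after 5 iterations
sag = a·(cosh(S/(2a)) − 1) = 67.144116·(cosh(1.311195) − 1) = 66.476084
T_max/T_min = cosh(S/(2a)) = 1.990051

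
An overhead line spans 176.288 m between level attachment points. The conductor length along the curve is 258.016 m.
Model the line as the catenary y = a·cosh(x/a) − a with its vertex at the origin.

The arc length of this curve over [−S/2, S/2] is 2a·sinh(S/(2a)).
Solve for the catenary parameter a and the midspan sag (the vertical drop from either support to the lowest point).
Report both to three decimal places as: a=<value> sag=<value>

a=56.192 sag=84.523

seed: a₀ = √(S³/(24(L−S))) = √(176.288³/(24·81.728)) = 52.849766
iter 1: u=1.667822  f(a)=+1.215e+01  f'(a)=-4.043e+00  a ← 52.849766 − (+1.215e+01/-4.043e+00) = 55.854712
iter 2: u=1.578094  f(a)=+1.113e+00  f'(a)=-3.333e+00  a ← 55.854712 − (+1.113e+00/-3.333e+00) = 56.188686
iter 3: u=1.568714  f(a)=+1.143e-02  f'(a)=-3.265e+00  a ← 56.188686 − (+1.143e-02/-3.265e+00) = 56.192186
iter 4: u=1.568617  f(a)=+1.232e-06  f'(a)=-3.264e+00  a ← 56.192186 − (+1.232e-06/-3.264e+00) = 56.192186
iter 5: u=1.568617  f(a)=-5.684e-14  f'(a)=-3.264e+00  a ← 56.192186 − (-5.684e-14/-3.264e+00) = 56.192186
converged: |Δa| < 1e-12 after 5 iterations
sag = a·(cosh(S/(2a)) − 1) = 56.192186·(cosh(1.568617) − 1) = 84.522510
T_max/T_min = cosh(S/(2a)) = 2.504168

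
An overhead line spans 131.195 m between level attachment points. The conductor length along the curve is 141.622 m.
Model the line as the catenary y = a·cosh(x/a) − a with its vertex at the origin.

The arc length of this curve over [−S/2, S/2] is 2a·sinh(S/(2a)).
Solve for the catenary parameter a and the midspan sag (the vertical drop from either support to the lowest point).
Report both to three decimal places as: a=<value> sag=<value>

seed: a₀ = √(S³/(24(L−S))) = √(131.195³/(24·10.427)) = 94.992784
iter 1: u=0.690552  f(a)=+2.515e-01  f'(a)=-2.302e-01  a ← 94.992784 − (+2.515e-01/-2.302e-01) = 96.085202
iter 2: u=0.682701  f(a)=+4.403e-03  f'(a)=-2.222e-01  a ← 96.085202 − (+4.403e-03/-2.222e-01) = 96.105021
iter 3: u=0.682561  f(a)=+1.404e-06  f'(a)=-2.220e-01  a ← 96.105021 − (+1.404e-06/-2.220e-01) = 96.105028
iter 4: u=0.682561  f(a)=+1.705e-13  f'(a)=-2.220e-01  a ← 96.105028 − (+1.705e-13/-2.220e-01) = 96.105028
converged: |Δa| < 1e-12 after 4 iterations
sag = a·(cosh(S/(2a)) − 1) = 96.105028·(cosh(0.682561) − 1) = 23.269903
T_max/T_min = cosh(S/(2a)) = 1.242130

a=96.105 sag=23.270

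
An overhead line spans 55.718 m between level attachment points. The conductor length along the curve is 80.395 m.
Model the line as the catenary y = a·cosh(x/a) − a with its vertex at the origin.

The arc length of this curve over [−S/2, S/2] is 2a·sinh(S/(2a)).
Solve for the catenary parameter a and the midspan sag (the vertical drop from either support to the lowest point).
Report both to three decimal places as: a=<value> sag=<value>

seed: a₀ = √(S³/(24(L−S))) = √(55.718³/(24·24.677)) = 17.089977
iter 1: u=1.630137  f(a)=+3.494e+00  f'(a)=-3.732e+00  a ← 17.089977 − (+3.494e+00/-3.732e+00) = 18.026263
iter 2: u=1.545467  f(a)=+3.077e-01  f'(a)=-3.101e+00  a ← 18.026263 − (+3.077e-01/-3.101e+00) = 18.125484
iter 3: u=1.537007  f(a)=+2.895e-03  f'(a)=-3.043e+00  a ← 18.125484 − (+2.895e-03/-3.043e+00) = 18.126435
iter 4: u=1.536927  f(a)=+2.616e-07  f'(a)=-3.042e+00  a ← 18.126435 − (+2.616e-07/-3.042e+00) = 18.126435
iter 5: u=1.536927  f(a)=-1.421e-14  f'(a)=-3.042e+00  a ← 18.126435 − (-1.421e-14/-3.042e+00) = 18.126435
converged: |Δa| < 1e-12 after 5 iterations
sag = a·(cosh(S/(2a)) − 1) = 18.126435·(cosh(1.536927) − 1) = 25.968992
T_max/T_min = cosh(S/(2a)) = 2.432658

a=18.126 sag=25.969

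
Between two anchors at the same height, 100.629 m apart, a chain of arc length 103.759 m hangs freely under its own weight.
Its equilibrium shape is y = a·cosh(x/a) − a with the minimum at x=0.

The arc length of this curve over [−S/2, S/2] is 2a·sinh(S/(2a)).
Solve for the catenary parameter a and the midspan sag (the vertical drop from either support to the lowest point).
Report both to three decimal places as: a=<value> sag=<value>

seed: a₀ = √(S³/(24(L−S))) = √(100.629³/(24·3.130)) = 116.468088
iter 1: u=0.432002  f(a)=+2.934e-02  f'(a)=-5.476e-02  a ← 116.468088 − (+2.934e-02/-5.476e-02) = 117.003843
iter 2: u=0.430024  f(a)=+2.037e-04  f'(a)=-5.400e-02  a ← 117.003843 − (+2.037e-04/-5.400e-02) = 117.007615
iter 3: u=0.430010  f(a)=+9.968e-09  f'(a)=-5.400e-02  a ← 117.007615 − (+9.968e-09/-5.400e-02) = 117.007615
iter 4: u=0.430010  f(a)=+0.000e+00  f'(a)=-5.400e-02  a ← 117.007615 − (+0.000e+00/-5.400e-02) = 117.007615
converged: |Δa| < 1e-12 after 4 iterations
sag = a·(cosh(S/(2a)) − 1) = 117.007615·(cosh(0.430010) − 1) = 10.985606
T_max/T_min = cosh(S/(2a)) = 1.093888

a=117.008 sag=10.986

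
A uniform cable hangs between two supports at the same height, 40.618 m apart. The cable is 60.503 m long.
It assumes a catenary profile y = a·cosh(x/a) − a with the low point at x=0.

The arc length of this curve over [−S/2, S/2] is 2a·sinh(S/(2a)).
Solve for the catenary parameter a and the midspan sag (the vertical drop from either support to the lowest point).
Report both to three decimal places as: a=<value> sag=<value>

a=12.637 sag=20.148

seed: a₀ = √(S³/(24(L−S))) = √(40.618³/(24·19.885)) = 11.849755
iter 1: u=1.713875  f(a)=+3.133e+00  f'(a)=-4.451e+00  a ← 11.849755 − (+3.133e+00/-4.451e+00) = 12.553666
iter 2: u=1.617775  f(a)=+3.009e-01  f'(a)=-3.634e+00  a ← 12.553666 − (+3.009e-01/-3.634e+00) = 12.636468
iter 3: u=1.607174  f(a)=+3.426e-03  f'(a)=-3.552e+00  a ← 12.636468 − (+3.426e-03/-3.552e+00) = 12.637433
iter 4: u=1.607051  f(a)=+4.553e-07  f'(a)=-3.551e+00  a ← 12.637433 − (+4.553e-07/-3.551e+00) = 12.637433
iter 5: u=1.607051  f(a)=+7.105e-15  f'(a)=-3.551e+00  a ← 12.637433 − (+7.105e-15/-3.551e+00) = 12.637433
converged: |Δa| < 1e-12 after 5 iterations
sag = a·(cosh(S/(2a)) − 1) = 12.637433·(cosh(1.607051) − 1) = 20.147594
T_max/T_min = cosh(S/(2a)) = 2.594279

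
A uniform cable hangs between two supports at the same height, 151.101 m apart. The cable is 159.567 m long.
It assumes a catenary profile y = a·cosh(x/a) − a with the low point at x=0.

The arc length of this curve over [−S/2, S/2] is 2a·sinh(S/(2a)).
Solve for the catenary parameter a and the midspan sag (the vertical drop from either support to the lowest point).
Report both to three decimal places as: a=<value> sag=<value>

a=131.385 sag=22.327

seed: a₀ = √(S³/(24(L−S))) = √(151.101³/(24·8.466)) = 130.303552
iter 1: u=0.579804  f(a)=+1.434e-01  f'(a)=-1.344e-01  a ← 130.303552 − (+1.434e-01/-1.344e-01) = 131.371147
iter 2: u=0.575092  f(a)=+1.782e-03  f'(a)=-1.310e-01  a ← 131.371147 − (+1.782e-03/-1.310e-01) = 131.384746
iter 3: u=0.575033  f(a)=+2.827e-07  f'(a)=-1.310e-01  a ← 131.384746 − (+2.827e-07/-1.310e-01) = 131.384748
iter 4: u=0.575032  f(a)=+0.000e+00  f'(a)=-1.310e-01  a ← 131.384748 − (+0.000e+00/-1.310e-01) = 131.384748
converged: |Δa| < 1e-12 after 4 iterations
sag = a·(cosh(S/(2a)) − 1) = 131.384748·(cosh(0.575032) − 1) = 22.327187
T_max/T_min = cosh(S/(2a)) = 1.169937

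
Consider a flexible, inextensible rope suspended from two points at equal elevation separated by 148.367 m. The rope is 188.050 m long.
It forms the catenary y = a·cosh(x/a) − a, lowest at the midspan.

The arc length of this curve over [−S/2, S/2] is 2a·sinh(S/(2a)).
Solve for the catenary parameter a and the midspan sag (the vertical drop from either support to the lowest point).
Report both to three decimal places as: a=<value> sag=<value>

a=60.778 sag=51.180

seed: a₀ = √(S³/(24(L−S))) = √(148.367³/(24·39.683)) = 58.559600
iter 1: u=1.266803  f(a)=+3.309e+00  f'(a)=-1.586e+00  a ← 58.559600 − (+3.309e+00/-1.586e+00) = 60.646173
iter 2: u=1.223218  f(a)=+1.851e-01  f'(a)=-1.413e+00  a ← 60.646173 − (+1.851e-01/-1.413e+00) = 60.777163
iter 3: u=1.220582  f(a)=+6.549e-04  f'(a)=-1.403e+00  a ← 60.777163 − (+6.549e-04/-1.403e+00) = 60.777630
iter 4: u=1.220572  f(a)=+8.265e-09  f'(a)=-1.403e+00  a ← 60.777630 − (+8.265e-09/-1.403e+00) = 60.777630
iter 5: u=1.220572  f(a)=+2.842e-14  f'(a)=-1.403e+00  a ← 60.777630 − (+2.842e-14/-1.403e+00) = 60.777630
converged: |Δa| < 1e-12 after 5 iterations
sag = a·(cosh(S/(2a)) − 1) = 60.777630·(cosh(1.220572) − 1) = 51.180491
T_max/T_min = cosh(S/(2a)) = 1.842094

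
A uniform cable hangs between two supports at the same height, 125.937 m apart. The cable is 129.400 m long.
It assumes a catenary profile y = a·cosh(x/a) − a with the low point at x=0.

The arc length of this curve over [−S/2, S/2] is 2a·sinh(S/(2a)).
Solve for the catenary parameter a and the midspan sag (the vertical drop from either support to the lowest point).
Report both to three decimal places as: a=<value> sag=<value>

a=155.659 sag=12.911

seed: a₀ = √(S³/(24(L−S))) = √(125.937³/(24·3.463)) = 155.023718
iter 1: u=0.406186  f(a)=+2.868e-02  f'(a)=-4.542e-02  a ← 155.023718 − (+2.868e-02/-4.542e-02) = 155.655179
iter 2: u=0.404538  f(a)=+1.762e-04  f'(a)=-4.486e-02  a ← 155.655179 − (+1.762e-04/-4.486e-02) = 155.659106
iter 3: u=0.404528  f(a)=+6.740e-09  f'(a)=-4.486e-02  a ← 155.659106 − (+6.740e-09/-4.486e-02) = 155.659107
iter 4: u=0.404528  f(a)=+0.000e+00  f'(a)=-4.486e-02  a ← 155.659107 − (+0.000e+00/-4.486e-02) = 155.659107
converged: |Δa| < 1e-12 after 4 iterations
sag = a·(cosh(S/(2a)) − 1) = 155.659107·(cosh(0.404528) − 1) = 12.910901
T_max/T_min = cosh(S/(2a)) = 1.082943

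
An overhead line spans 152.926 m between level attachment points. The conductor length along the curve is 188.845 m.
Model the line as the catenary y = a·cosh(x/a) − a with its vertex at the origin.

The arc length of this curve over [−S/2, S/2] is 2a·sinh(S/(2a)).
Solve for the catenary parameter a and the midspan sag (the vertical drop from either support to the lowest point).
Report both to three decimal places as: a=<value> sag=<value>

seed: a₀ = √(S³/(24(L−S))) = √(152.926³/(24·35.919)) = 64.410142
iter 1: u=1.187127  f(a)=+2.618e+00  f'(a)=-1.281e+00  a ← 64.410142 − (+2.618e+00/-1.281e+00) = 66.454140
iter 2: u=1.150613  f(a)=+1.298e-01  f'(a)=-1.157e+00  a ← 66.454140 − (+1.298e-01/-1.157e+00) = 66.566346
iter 3: u=1.148674  f(a)=+3.558e-04  f'(a)=-1.150e+00  a ← 66.566346 − (+3.558e-04/-1.150e+00) = 66.566655
iter 4: u=1.148668  f(a)=+2.690e-09  f'(a)=-1.150e+00  a ← 66.566655 − (+2.690e-09/-1.150e+00) = 66.566655
iter 5: u=1.148668  f(a)=-5.684e-14  f'(a)=-1.150e+00  a ← 66.566655 − (-5.684e-14/-1.150e+00) = 66.566655
converged: |Δa| < 1e-12 after 5 iterations
sag = a·(cosh(S/(2a)) − 1) = 66.566655·(cosh(1.148668) − 1) = 48.961385
T_max/T_min = cosh(S/(2a)) = 1.735524

a=66.567 sag=48.961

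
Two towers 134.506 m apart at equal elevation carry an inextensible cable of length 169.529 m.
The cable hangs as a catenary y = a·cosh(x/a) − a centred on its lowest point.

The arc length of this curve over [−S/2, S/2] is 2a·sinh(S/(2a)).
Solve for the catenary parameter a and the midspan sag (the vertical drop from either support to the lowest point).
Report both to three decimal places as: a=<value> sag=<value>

a=55.793 sag=45.686

seed: a₀ = √(S³/(24(L−S))) = √(134.506³/(24·35.023)) = 53.805936
iter 1: u=1.249918  f(a)=+2.840e+00  f'(a)=-1.517e+00  a ← 53.805936 − (+2.840e+00/-1.517e+00) = 55.678065
iter 2: u=1.207890  f(a)=+1.549e-01  f'(a)=-1.355e+00  a ← 55.678065 − (+1.549e-01/-1.355e+00) = 55.792377
iter 3: u=1.205416  f(a)=+5.202e-04  f'(a)=-1.346e+00  a ← 55.792377 − (+5.202e-04/-1.346e+00) = 55.792763
iter 4: u=1.205407  f(a)=+5.906e-09  f'(a)=-1.346e+00  a ← 55.792763 − (+5.906e-09/-1.346e+00) = 55.792763
iter 5: u=1.205407  f(a)=-2.842e-14  f'(a)=-1.346e+00  a ← 55.792763 − (-2.842e-14/-1.346e+00) = 55.792763
converged: |Δa| < 1e-12 after 5 iterations
sag = a·(cosh(S/(2a)) − 1) = 55.792763·(cosh(1.205407) − 1) = 45.685574
T_max/T_min = cosh(S/(2a)) = 1.818844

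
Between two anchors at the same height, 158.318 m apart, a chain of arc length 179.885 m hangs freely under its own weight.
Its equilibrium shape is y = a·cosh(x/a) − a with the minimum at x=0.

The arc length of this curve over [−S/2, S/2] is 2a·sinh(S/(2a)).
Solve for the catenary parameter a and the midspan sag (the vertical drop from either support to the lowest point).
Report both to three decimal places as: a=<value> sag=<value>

a=89.293 sag=37.446

seed: a₀ = √(S³/(24(L−S))) = √(158.318³/(24·21.567)) = 87.557822
iter 1: u=0.904077  f(a)=+8.987e-01  f'(a)=-5.341e-01  a ← 87.557822 − (+8.987e-01/-5.341e-01) = 89.240568
iter 2: u=0.887029  f(a)=+2.656e-02  f'(a)=-5.029e-01  a ← 89.240568 − (+2.656e-02/-5.029e-01) = 89.293384
iter 3: u=0.886505  f(a)=+2.477e-05  f'(a)=-5.020e-01  a ← 89.293384 − (+2.477e-05/-5.020e-01) = 89.293433
iter 4: u=0.886504  f(a)=+2.157e-11  f'(a)=-5.020e-01  a ← 89.293433 − (+2.157e-11/-5.020e-01) = 89.293433
converged: |Δa| < 1e-12 after 4 iterations
sag = a·(cosh(S/(2a)) − 1) = 89.293433·(cosh(0.886504) − 1) = 37.446342
T_max/T_min = cosh(S/(2a)) = 1.419363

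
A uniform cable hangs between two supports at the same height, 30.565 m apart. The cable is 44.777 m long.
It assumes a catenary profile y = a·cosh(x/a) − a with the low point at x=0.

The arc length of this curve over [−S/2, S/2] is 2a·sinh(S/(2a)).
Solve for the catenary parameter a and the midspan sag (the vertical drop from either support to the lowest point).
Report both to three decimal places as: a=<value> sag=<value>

a=9.730 sag=14.682

seed: a₀ = √(S³/(24(L−S))) = √(30.565³/(24·14.212)) = 9.149627
iter 1: u=1.670287  f(a)=+2.119e+00  f'(a)=-4.064e+00  a ← 9.149627 − (+2.119e+00/-4.064e+00) = 9.671102
iter 2: u=1.580223  f(a)=+1.947e-01  f'(a)=-3.349e+00  a ← 9.671102 − (+1.947e-01/-3.349e+00) = 9.729238
iter 3: u=1.570781  f(a)=+2.010e-03  f'(a)=-3.280e+00  a ← 9.729238 − (+2.010e-03/-3.280e+00) = 9.729851
iter 4: u=1.570682  f(a)=+2.191e-07  f'(a)=-3.279e+00  a ← 9.729851 − (+2.191e-07/-3.279e+00) = 9.729851
iter 5: u=1.570682  f(a)=+0.000e+00  f'(a)=-3.279e+00  a ← 9.729851 − (+0.000e+00/-3.279e+00) = 9.729851
converged: |Δa| < 1e-12 after 5 iterations
sag = a·(cosh(S/(2a)) − 1) = 9.729851·(cosh(1.570682) − 1) = 14.681518
T_max/T_min = cosh(S/(2a)) = 2.508915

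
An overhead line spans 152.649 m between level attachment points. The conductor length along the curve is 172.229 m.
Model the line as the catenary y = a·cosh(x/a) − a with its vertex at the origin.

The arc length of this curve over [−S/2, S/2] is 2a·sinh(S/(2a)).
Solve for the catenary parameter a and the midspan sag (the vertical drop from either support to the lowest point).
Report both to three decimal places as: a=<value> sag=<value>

a=88.629 sag=34.946

seed: a₀ = √(S³/(24(L−S))) = √(152.649³/(24·19.580)) = 87.001949
iter 1: u=0.877273  f(a)=+7.674e-01  f'(a)=-4.857e-01  a ← 87.001949 − (+7.674e-01/-4.857e-01) = 88.581904
iter 2: u=0.861626  f(a)=+2.140e-02  f'(a)=-4.590e-01  a ← 88.581904 − (+2.140e-02/-4.590e-01) = 88.628538
iter 3: u=0.861173  f(a)=+1.771e-05  f'(a)=-4.582e-01  a ← 88.628538 − (+1.771e-05/-4.582e-01) = 88.628577
iter 4: u=0.861173  f(a)=+1.214e-11  f'(a)=-4.582e-01  a ← 88.628577 − (+1.214e-11/-4.582e-01) = 88.628577
converged: |Δa| < 1e-12 after 4 iterations
sag = a·(cosh(S/(2a)) − 1) = 88.628577·(cosh(0.861173) − 1) = 34.946225
T_max/T_min = cosh(S/(2a)) = 1.394300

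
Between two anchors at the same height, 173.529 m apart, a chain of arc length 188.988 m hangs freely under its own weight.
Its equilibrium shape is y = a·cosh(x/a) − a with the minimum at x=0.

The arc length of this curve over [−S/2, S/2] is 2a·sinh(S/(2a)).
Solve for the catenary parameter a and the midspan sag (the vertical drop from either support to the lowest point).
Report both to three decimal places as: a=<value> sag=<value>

a=120.230 sag=32.690

seed: a₀ = √(S³/(24(L−S))) = √(173.529³/(24·15.459)) = 118.675693
iter 1: u=0.731106  f(a)=+4.185e-01  f'(a)=-2.747e-01  a ← 118.675693 − (+4.185e-01/-2.747e-01) = 120.198890
iter 2: u=0.721841  f(a)=+8.193e-03  f'(a)=-2.641e-01  a ← 120.198890 − (+8.193e-03/-2.641e-01) = 120.229916
iter 3: u=0.721655  f(a)=+3.279e-06  f'(a)=-2.638e-01  a ← 120.229916 − (+3.279e-06/-2.638e-01) = 120.229928
iter 4: u=0.721655  f(a)=+4.832e-13  f'(a)=-2.638e-01  a ← 120.229928 − (+4.832e-13/-2.638e-01) = 120.229928
converged: |Δa| < 1e-12 after 4 iterations
sag = a·(cosh(S/(2a)) − 1) = 120.229928·(cosh(0.721655) − 1) = 32.689500
T_max/T_min = cosh(S/(2a)) = 1.271892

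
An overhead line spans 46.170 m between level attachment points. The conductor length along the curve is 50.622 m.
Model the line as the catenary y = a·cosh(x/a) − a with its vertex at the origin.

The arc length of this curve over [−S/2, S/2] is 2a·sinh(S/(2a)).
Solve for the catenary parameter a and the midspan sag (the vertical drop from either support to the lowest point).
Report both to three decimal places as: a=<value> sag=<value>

seed: a₀ = √(S³/(24(L−S))) = √(46.170³/(24·4.452)) = 30.349854
iter 1: u=0.760630  f(a)=+1.306e-01  f'(a)=-3.107e-01  a ← 30.349854 − (+1.306e-01/-3.107e-01) = 30.770107
iter 2: u=0.750241  f(a)=+2.762e-03  f'(a)=-2.977e-01  a ← 30.770107 − (+2.762e-03/-2.977e-01) = 30.779384
iter 3: u=0.750015  f(a)=+1.294e-06  f'(a)=-2.974e-01  a ← 30.779384 − (+1.294e-06/-2.974e-01) = 30.779388
iter 4: u=0.750015  f(a)=+2.842e-13  f'(a)=-2.974e-01  a ← 30.779388 − (+2.842e-13/-2.974e-01) = 30.779388
converged: |Δa| < 1e-12 after 4 iterations
sag = a·(cosh(S/(2a)) − 1) = 30.779388·(cosh(0.750015) − 1) = 9.070549
T_max/T_min = cosh(S/(2a)) = 1.294696

a=30.779 sag=9.071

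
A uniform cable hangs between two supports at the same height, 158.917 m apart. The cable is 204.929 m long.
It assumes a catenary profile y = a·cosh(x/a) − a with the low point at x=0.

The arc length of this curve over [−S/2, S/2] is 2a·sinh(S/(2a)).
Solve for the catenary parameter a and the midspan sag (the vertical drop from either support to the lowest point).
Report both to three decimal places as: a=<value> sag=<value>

a=62.747 sag=57.404

seed: a₀ = √(S³/(24(L−S))) = √(158.917³/(24·46.012)) = 60.285707
iter 1: u=1.318032  f(a)=+4.166e+00  f'(a)=-1.809e+00  a ← 60.285707 − (+4.166e+00/-1.809e+00) = 62.589092
iter 2: u=1.269526  f(a)=+2.507e-01  f'(a)=-1.597e+00  a ← 62.589092 − (+2.507e-01/-1.597e+00) = 62.746055
iter 3: u=1.266351  f(a)=+1.036e-03  f'(a)=-1.584e+00  a ← 62.746055 − (+1.036e-03/-1.584e+00) = 62.746709
iter 4: u=1.266337  f(a)=+1.786e-08  f'(a)=-1.584e+00  a ← 62.746709 − (+1.786e-08/-1.584e+00) = 62.746709
iter 5: u=1.266337  f(a)=-2.842e-14  f'(a)=-1.584e+00  a ← 62.746709 − (-2.842e-14/-1.584e+00) = 62.746709
converged: |Δa| < 1e-12 after 5 iterations
sag = a·(cosh(S/(2a)) − 1) = 62.746709·(cosh(1.266337) − 1) = 57.403710
T_max/T_min = cosh(S/(2a)) = 1.914848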